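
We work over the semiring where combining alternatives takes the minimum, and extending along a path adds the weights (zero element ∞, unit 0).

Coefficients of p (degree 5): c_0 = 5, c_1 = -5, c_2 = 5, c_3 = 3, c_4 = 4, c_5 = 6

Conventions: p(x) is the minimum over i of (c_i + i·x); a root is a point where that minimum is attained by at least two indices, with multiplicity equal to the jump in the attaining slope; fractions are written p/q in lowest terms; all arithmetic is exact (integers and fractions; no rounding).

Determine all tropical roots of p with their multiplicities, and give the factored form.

hull edge (i=0, c=5) to (i=1, c=-5): slope -10, span 1
hull edge (i=1, c=-5) to (i=5, c=6): slope 11/4, span 4
Factored form: p(x) = 6 ⊗ (x ⊕ (-11/4)) ⊗ (x ⊕ (-11/4)) ⊗ (x ⊕ (-11/4)) ⊗ (x ⊕ (-11/4)) ⊗ (x ⊕ 10)
Answer: roots = -11/4 (mult 4), 10 (mult 1)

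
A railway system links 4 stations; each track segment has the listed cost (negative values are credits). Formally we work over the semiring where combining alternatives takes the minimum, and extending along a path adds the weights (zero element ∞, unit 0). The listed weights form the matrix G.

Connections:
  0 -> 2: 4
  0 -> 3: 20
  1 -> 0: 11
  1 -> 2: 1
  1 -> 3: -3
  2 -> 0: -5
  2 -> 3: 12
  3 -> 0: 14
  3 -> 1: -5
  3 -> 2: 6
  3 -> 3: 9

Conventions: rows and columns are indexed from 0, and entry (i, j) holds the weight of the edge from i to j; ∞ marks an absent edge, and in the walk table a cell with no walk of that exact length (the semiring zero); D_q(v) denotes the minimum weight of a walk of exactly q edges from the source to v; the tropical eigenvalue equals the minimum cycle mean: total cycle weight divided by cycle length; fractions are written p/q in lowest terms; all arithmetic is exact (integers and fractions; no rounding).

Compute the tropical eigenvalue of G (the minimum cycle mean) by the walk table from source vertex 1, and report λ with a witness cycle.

q=0: [∞, 0, ∞, ∞]
q=1: [11, ∞, 1, -3]
q=2: [-4, -8, 3, 6]
q=3: [-2, 1, -7, -11]
q=4: [-12, -16, -5, -2]
Optimal cycle mean attained by: cycle 1->3->1, total (-3) + (-5), length 2.
Answer: λ = -4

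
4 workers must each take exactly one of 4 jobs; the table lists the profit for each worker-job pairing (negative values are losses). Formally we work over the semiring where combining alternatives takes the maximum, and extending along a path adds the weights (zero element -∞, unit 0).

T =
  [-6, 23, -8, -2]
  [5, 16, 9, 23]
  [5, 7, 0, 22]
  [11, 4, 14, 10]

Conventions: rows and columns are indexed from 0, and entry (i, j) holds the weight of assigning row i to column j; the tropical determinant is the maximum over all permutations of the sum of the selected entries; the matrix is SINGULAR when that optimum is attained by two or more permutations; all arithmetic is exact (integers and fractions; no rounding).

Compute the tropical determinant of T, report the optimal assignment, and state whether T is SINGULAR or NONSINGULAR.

σ = (0, 1, 2, 3): (-6) + 16 + 0 + 10 = 20
σ = (0, 1, 3, 2): (-6) + 16 + 22 + 14 = 46
σ = (0, 2, 1, 3): (-6) + 9 + 7 + 10 = 20
σ = (0, 2, 3, 1): (-6) + 9 + 22 + 4 = 29
σ = (0, 3, 1, 2): (-6) + 23 + 7 + 14 = 38
σ = (0, 3, 2, 1): (-6) + 23 + 0 + 4 = 21
σ = (1, 0, 2, 3): 23 + 5 + 0 + 10 = 38
σ = (1, 0, 3, 2): 23 + 5 + 22 + 14 = 64
σ = (1, 2, 0, 3): 23 + 9 + 5 + 10 = 47
σ = (1, 2, 3, 0): 23 + 9 + 22 + 11 = 65
σ = (1, 3, 0, 2): 23 + 23 + 5 + 14 = 65
σ = (1, 3, 2, 0): 23 + 23 + 0 + 11 = 57
σ = (2, 0, 1, 3): (-8) + 5 + 7 + 10 = 14
σ = (2, 0, 3, 1): (-8) + 5 + 22 + 4 = 23
σ = (2, 1, 0, 3): (-8) + 16 + 5 + 10 = 23
σ = (2, 1, 3, 0): (-8) + 16 + 22 + 11 = 41
σ = (2, 3, 0, 1): (-8) + 23 + 5 + 4 = 24
σ = (2, 3, 1, 0): (-8) + 23 + 7 + 11 = 33
σ = (3, 0, 1, 2): (-2) + 5 + 7 + 14 = 24
σ = (3, 0, 2, 1): (-2) + 5 + 0 + 4 = 7
σ = (3, 1, 0, 2): (-2) + 16 + 5 + 14 = 33
σ = (3, 1, 2, 0): (-2) + 16 + 0 + 11 = 25
σ = (3, 2, 0, 1): (-2) + 9 + 5 + 4 = 16
σ = (3, 2, 1, 0): (-2) + 9 + 7 + 11 = 25
Optimal value attained by: σ = (1, 2, 3, 0).
Answer: det⊕(T) = 65; verdict: SINGULAR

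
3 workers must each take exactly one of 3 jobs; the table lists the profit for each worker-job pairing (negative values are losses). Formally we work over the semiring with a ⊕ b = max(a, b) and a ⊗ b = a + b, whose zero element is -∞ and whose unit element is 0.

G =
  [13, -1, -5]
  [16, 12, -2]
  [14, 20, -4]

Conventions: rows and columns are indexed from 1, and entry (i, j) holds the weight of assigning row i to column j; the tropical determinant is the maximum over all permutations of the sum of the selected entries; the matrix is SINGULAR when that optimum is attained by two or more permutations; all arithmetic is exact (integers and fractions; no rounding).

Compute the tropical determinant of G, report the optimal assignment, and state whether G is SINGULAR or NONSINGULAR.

σ = (1, 2, 3): 13 + 12 + (-4) = 21
σ = (1, 3, 2): 13 + (-2) + 20 = 31
σ = (2, 1, 3): (-1) + 16 + (-4) = 11
σ = (2, 3, 1): (-1) + (-2) + 14 = 11
σ = (3, 1, 2): (-5) + 16 + 20 = 31
σ = (3, 2, 1): (-5) + 12 + 14 = 21
Optimal value attained by: σ = (1, 3, 2).
Answer: det⊕(G) = 31; verdict: SINGULAR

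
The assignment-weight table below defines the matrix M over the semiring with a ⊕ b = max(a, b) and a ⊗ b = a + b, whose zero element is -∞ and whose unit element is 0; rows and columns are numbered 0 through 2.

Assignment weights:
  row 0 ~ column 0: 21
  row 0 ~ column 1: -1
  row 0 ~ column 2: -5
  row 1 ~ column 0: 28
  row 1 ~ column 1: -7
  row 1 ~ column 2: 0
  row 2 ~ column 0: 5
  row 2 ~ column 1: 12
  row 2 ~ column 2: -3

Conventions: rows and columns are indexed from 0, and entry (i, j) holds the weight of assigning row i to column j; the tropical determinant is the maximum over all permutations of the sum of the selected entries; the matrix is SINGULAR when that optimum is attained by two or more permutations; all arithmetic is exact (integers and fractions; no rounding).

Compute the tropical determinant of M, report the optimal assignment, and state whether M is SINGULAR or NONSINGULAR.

σ = (0, 1, 2): 21 + (-7) + (-3) = 11
σ = (0, 2, 1): 21 + 0 + 12 = 33
σ = (1, 0, 2): (-1) + 28 + (-3) = 24
σ = (1, 2, 0): (-1) + 0 + 5 = 4
σ = (2, 0, 1): (-5) + 28 + 12 = 35
σ = (2, 1, 0): (-5) + (-7) + 5 = -7
Optimal value attained by: σ = (2, 0, 1).
Answer: det⊕(M) = 35; verdict: NONSINGULAR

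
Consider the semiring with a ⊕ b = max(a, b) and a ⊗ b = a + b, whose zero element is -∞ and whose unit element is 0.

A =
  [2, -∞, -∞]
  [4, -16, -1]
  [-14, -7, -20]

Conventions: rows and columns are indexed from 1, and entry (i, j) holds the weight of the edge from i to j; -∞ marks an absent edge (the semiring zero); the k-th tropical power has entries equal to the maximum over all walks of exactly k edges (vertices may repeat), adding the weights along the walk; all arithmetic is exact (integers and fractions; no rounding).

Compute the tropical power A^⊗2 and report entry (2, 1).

A^⊗2:
  [4, -∞, -∞]
  [6, -8, -17]
  [-3, -23, -8]
Key observation: the optimum is the walk 2->1->1, with weight 4 + 2 = 6.
Optimal value attained by: walk 2->1->1.
Answer: (A^⊗2)[2][1] = 6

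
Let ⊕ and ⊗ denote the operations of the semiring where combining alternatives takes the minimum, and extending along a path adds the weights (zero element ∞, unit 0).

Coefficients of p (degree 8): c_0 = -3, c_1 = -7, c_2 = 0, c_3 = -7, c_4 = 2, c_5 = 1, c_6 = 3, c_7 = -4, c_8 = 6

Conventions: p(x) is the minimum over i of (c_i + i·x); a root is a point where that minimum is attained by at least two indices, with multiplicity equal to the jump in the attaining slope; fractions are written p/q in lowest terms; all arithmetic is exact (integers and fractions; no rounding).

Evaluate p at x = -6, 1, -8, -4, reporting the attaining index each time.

p(-6) = min(-3+0·(-6)=-3, -7+1·(-6)=-13, 0+2·(-6)=-12, -7+3·(-6)=-25, 2+4·(-6)=-22, 1+5·(-6)=-29, 3+6·(-6)=-33, -4+7·(-6)=-46, 6+8·(-6)=-42) = -46 (attained by i=7)
p(1) = min(-3+0·1=-3, -7+1·1=-6, 0+2·1=2, -7+3·1=-4, 2+4·1=6, 1+5·1=6, 3+6·1=9, -4+7·1=3, 6+8·1=14) = -6 (attained by i=1)
p(-8) = min(-3+0·(-8)=-3, -7+1·(-8)=-15, 0+2·(-8)=-16, -7+3·(-8)=-31, 2+4·(-8)=-30, 1+5·(-8)=-39, 3+6·(-8)=-45, -4+7·(-8)=-60, 6+8·(-8)=-58) = -60 (attained by i=7)
p(-4) = min(-3+0·(-4)=-3, -7+1·(-4)=-11, 0+2·(-4)=-8, -7+3·(-4)=-19, 2+4·(-4)=-14, 1+5·(-4)=-19, 3+6·(-4)=-21, -4+7·(-4)=-32, 6+8·(-4)=-26) = -32 (attained by i=7)
Answer: p(-6) = -46; p(1) = -6; p(-8) = -60; p(-4) = -32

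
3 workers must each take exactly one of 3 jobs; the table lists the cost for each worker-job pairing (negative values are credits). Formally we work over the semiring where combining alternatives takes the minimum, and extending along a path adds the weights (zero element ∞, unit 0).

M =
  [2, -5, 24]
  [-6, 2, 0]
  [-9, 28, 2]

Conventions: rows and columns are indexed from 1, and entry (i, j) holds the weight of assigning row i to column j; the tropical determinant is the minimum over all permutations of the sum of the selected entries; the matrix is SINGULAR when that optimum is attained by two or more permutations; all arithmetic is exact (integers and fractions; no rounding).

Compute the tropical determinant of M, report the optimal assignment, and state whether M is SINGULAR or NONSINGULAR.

σ = (1, 2, 3): 2 + 2 + 2 = 6
σ = (1, 3, 2): 2 + 0 + 28 = 30
σ = (2, 1, 3): (-5) + (-6) + 2 = -9
σ = (2, 3, 1): (-5) + 0 + (-9) = -14
σ = (3, 1, 2): 24 + (-6) + 28 = 46
σ = (3, 2, 1): 24 + 2 + (-9) = 17
Optimal value attained by: σ = (2, 3, 1).
Answer: det⊕(M) = -14; verdict: NONSINGULAR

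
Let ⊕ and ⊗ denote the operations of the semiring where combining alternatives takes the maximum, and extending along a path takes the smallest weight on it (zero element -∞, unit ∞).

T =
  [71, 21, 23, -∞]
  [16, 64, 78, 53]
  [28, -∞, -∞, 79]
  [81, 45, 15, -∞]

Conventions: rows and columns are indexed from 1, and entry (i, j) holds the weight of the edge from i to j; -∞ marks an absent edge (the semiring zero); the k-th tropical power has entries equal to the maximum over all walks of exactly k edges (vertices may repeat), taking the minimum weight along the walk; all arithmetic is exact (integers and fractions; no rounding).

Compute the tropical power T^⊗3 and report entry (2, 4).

T^⊗2:
  [71, 21, 23, 23]
  [53, 64, 64, 78]
  [79, 45, 23, -∞]
  [71, 45, 45, 45]
T^⊗3:
  [71, 23, 23, 23]
  [78, 64, 64, 64]
  [71, 45, 45, 45]
  [71, 45, 45, 45]
Key observation: the optimum is the walk 2->2->3->4, with weight 64 min 78 min 79 = 64.
Optimal value attained by: walk 2->2->3->4.
Answer: (T^⊗3)[2][4] = 64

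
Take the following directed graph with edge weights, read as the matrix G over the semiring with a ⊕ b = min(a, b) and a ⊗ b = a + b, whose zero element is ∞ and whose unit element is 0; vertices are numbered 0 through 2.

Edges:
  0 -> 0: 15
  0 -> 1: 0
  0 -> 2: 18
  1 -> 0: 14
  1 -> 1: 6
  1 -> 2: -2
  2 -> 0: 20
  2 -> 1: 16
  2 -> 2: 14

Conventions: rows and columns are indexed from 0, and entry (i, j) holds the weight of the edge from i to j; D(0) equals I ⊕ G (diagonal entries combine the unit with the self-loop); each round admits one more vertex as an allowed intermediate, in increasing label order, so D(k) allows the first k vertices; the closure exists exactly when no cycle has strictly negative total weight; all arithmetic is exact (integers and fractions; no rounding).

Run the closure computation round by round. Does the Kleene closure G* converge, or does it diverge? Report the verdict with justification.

D(0):
  [0, 0, 18]
  [14, 0, -2]
  [20, 16, 0]
D(1):
  [0, 0, 18]
  [14, 0, -2]
  [20, 16, 0]
D(2):
  [0, 0, -2]
  [14, 0, -2]
  [20, 16, 0]
D(3):
  [0, 0, -2]
  [14, 0, -2]
  [20, 16, 0]
Key observation: every diagonal entry stays at the unit through all rounds, so no improving cycle exists.
Answer: CONVERGES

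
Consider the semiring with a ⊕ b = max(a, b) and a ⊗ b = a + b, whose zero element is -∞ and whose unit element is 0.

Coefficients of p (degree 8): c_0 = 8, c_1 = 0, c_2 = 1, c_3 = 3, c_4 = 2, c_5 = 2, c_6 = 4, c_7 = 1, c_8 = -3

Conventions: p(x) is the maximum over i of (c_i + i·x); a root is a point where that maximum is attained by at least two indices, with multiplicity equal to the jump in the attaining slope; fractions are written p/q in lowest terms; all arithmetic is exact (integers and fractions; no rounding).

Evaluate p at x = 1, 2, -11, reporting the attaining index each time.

p(1) = max(8+0·1=8, 0+1·1=1, 1+2·1=3, 3+3·1=6, 2+4·1=6, 2+5·1=7, 4+6·1=10, 1+7·1=8, -3+8·1=5) = 10 (attained by i=6)
p(2) = max(8+0·2=8, 0+1·2=2, 1+2·2=5, 3+3·2=9, 2+4·2=10, 2+5·2=12, 4+6·2=16, 1+7·2=15, -3+8·2=13) = 16 (attained by i=6)
p(-11) = max(8+0·(-11)=8, 0+1·(-11)=-11, 1+2·(-11)=-21, 3+3·(-11)=-30, 2+4·(-11)=-42, 2+5·(-11)=-53, 4+6·(-11)=-62, 1+7·(-11)=-76, -3+8·(-11)=-91) = 8 (attained by i=0)
Answer: p(1) = 10; p(2) = 16; p(-11) = 8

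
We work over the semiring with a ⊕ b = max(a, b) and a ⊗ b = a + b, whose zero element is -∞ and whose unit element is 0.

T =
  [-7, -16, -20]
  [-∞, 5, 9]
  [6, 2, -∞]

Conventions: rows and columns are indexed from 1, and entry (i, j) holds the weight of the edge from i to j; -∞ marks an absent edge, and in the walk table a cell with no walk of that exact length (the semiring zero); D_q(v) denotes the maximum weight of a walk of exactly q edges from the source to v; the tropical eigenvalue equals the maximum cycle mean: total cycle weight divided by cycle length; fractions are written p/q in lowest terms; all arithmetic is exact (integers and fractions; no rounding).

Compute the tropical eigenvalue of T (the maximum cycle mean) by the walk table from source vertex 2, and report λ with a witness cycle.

q=0: [-∞, 0, -∞]
q=1: [-∞, 5, 9]
q=2: [15, 11, 14]
q=3: [20, 16, 20]
Optimal cycle mean attained by: cycle 2->3->2, total 9 + 2, length 2.
Answer: λ = 11/2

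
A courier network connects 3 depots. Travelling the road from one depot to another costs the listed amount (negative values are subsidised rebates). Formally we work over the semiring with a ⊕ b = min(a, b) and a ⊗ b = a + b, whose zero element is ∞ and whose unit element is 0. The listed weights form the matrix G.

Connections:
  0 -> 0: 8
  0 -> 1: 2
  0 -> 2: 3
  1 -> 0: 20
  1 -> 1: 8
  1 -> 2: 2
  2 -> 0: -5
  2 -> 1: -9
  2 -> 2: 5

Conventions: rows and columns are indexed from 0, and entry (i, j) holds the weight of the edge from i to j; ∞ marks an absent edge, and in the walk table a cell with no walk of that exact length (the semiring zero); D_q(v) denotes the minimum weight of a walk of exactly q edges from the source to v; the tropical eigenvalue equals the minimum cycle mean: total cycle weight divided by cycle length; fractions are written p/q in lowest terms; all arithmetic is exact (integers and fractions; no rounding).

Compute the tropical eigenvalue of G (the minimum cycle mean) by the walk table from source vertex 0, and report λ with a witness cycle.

q=0: [0, ∞, ∞]
q=1: [8, 2, 3]
q=2: [-2, -6, 4]
q=3: [-1, -5, -4]
Optimal cycle mean attained by: cycle 1->2->1, total 2 + (-9), length 2.
Answer: λ = -7/2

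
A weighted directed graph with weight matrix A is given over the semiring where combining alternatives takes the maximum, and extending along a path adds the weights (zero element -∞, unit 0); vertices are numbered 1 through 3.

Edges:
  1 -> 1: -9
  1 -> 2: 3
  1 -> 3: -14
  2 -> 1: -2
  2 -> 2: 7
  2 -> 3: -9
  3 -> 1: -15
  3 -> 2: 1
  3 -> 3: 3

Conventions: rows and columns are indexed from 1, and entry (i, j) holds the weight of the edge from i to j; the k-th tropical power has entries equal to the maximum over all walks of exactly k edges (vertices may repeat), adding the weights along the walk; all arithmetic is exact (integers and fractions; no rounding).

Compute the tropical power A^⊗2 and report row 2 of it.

A^⊗2:
  [1, 10, -6]
  [5, 14, -2]
  [-1, 8, 6]
Answer: row 2 of A^⊗2 = [5, 14, -2]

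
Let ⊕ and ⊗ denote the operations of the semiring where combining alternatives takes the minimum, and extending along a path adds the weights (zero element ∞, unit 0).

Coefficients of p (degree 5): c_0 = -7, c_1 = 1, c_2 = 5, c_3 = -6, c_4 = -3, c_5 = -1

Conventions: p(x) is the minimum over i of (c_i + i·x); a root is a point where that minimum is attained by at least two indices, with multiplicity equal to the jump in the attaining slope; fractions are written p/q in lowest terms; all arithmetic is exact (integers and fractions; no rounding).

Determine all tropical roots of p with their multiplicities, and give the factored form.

hull edge (i=0, c=-7) to (i=3, c=-6): slope 1/3, span 3
hull edge (i=3, c=-6) to (i=5, c=-1): slope 5/2, span 2
Factored form: p(x) = -1 ⊗ (x ⊕ (-5/2)) ⊗ (x ⊕ (-5/2)) ⊗ (x ⊕ (-1/3)) ⊗ (x ⊕ (-1/3)) ⊗ (x ⊕ (-1/3))
Answer: roots = -5/2 (mult 2), -1/3 (mult 3)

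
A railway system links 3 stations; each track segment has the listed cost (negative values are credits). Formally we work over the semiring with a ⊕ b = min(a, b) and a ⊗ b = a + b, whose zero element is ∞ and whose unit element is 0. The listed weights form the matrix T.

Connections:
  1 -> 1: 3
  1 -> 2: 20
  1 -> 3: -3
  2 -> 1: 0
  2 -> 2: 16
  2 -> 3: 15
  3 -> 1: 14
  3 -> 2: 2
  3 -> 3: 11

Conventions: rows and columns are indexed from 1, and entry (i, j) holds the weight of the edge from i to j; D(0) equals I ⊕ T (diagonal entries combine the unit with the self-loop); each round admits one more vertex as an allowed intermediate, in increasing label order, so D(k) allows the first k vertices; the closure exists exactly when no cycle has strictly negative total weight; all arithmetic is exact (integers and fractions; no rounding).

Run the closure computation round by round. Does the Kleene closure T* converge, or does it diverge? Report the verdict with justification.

D(0):
  [0, 20, -3]
  [0, 0, 15]
  [14, 2, 0]
D(1):
  [0, 20, -3]
  [0, 0, -3]
  [14, 2, 0]
Detection: at round 2, diagonal entry (3, 3) turns strictly negative.
Key observation: the cycle 3->2->1->3 has total weight 2 + 0 + (-3), which is strictly negative.
Answer: DIVERGES — negative cycle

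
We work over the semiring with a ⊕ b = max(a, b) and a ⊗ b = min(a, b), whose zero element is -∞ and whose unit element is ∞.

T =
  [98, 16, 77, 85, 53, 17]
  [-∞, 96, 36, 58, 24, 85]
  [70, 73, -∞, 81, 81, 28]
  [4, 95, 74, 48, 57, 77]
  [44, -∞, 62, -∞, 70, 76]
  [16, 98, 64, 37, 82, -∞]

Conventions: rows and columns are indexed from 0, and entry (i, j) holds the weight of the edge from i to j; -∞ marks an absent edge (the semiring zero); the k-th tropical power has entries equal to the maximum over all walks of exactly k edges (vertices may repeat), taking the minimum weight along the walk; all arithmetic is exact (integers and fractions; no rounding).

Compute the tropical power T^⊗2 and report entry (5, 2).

T^⊗2:
  [98, 85, 77, 85, 77, 77]
  [36, 96, 64, 58, 82, 85]
  [70, 81, 74, 70, 70, 77]
  [70, 95, 64, 74, 77, 85]
  [62, 76, 64, 62, 76, 70]
  [64, 96, 62, 64, 70, 85]
Key observation: the optimum is the walk 5->4->2, with weight 82 min 62 = 62.
Optimal value attained by: walk 5->4->2.
Answer: (T^⊗2)[5][2] = 62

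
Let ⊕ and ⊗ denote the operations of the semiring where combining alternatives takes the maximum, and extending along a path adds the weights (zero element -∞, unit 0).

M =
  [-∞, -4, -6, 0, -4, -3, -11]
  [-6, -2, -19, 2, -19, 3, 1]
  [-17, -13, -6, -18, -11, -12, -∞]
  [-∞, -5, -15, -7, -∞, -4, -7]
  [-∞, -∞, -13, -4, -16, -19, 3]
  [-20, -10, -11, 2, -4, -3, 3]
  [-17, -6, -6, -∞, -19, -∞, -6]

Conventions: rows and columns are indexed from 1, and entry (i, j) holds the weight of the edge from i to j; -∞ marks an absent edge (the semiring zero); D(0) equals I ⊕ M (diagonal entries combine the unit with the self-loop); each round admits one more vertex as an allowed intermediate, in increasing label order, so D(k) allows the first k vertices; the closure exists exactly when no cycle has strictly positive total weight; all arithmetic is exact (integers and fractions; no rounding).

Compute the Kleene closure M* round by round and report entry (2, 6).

D(0):
  [0, -4, -6, 0, -4, -3, -11]
  [-6, 0, -19, 2, -19, 3, 1]
  [-17, -13, 0, -18, -11, -12, -∞]
  [-∞, -5, -15, 0, -∞, -4, -7]
  [-∞, -∞, -13, -4, 0, -19, 3]
  [-20, -10, -11, 2, -4, 0, 3]
  [-17, -6, -6, -∞, -19, -∞, 0]
D(1):
  [0, -4, -6, 0, -4, -3, -11]
  [-6, 0, -12, 2, -10, 3, 1]
  [-17, -13, 0, -17, -11, -12, -28]
  [-∞, -5, -15, 0, -∞, -4, -7]
  [-∞, -∞, -13, -4, 0, -19, 3]
  [-20, -10, -11, 2, -4, 0, 3]
  [-17, -6, -6, -17, -19, -20, 0]
D(2):
  [0, -4, -6, 0, -4, -1, -3]
  [-6, 0, -12, 2, -10, 3, 1]
  [-17, -13, 0, -11, -11, -10, -12]
  [-11, -5, -15, 0, -15, -2, -4]
  [-∞, -∞, -13, -4, 0, -19, 3]
  [-16, -10, -11, 2, -4, 0, 3]
  [-12, -6, -6, -4, -16, -3, 0]
D(3):
  [0, -4, -6, 0, -4, -1, -3]
  [-6, 0, -12, 2, -10, 3, 1]
  [-17, -13, 0, -11, -11, -10, -12]
  [-11, -5, -15, 0, -15, -2, -4]
  [-30, -26, -13, -4, 0, -19, 3]
  [-16, -10, -11, 2, -4, 0, 3]
  [-12, -6, -6, -4, -16, -3, 0]
D(4):
  [0, -4, -6, 0, -4, -1, -3]
  [-6, 0, -12, 2, -10, 3, 1]
  [-17, -13, 0, -11, -11, -10, -12]
  [-11, -5, -15, 0, -15, -2, -4]
  [-15, -9, -13, -4, 0, -6, 3]
  [-9, -3, -11, 2, -4, 0, 3]
  [-12, -6, -6, -4, -16, -3, 0]
D(5):
  [0, -4, -6, 0, -4, -1, -1]
  [-6, 0, -12, 2, -10, 3, 1]
  [-17, -13, 0, -11, -11, -10, -8]
  [-11, -5, -15, 0, -15, -2, -4]
  [-15, -9, -13, -4, 0, -6, 3]
  [-9, -3, -11, 2, -4, 0, 3]
  [-12, -6, -6, -4, -16, -3, 0]
D(6):
  [0, -4, -6, 1, -4, -1, 2]
  [-6, 0, -8, 5, -1, 3, 6]
  [-17, -13, 0, -8, -11, -10, -7]
  [-11, -5, -13, 0, -6, -2, 1]
  [-15, -9, -13, -4, 0, -6, 3]
  [-9, -3, -11, 2, -4, 0, 3]
  [-12, -6, -6, -1, -7, -3, 0]
D(7):
  [0, -4, -4, 1, -4, -1, 2]
  [-6, 0, 0, 5, -1, 3, 6]
  [-17, -13, 0, -8, -11, -10, -7]
  [-11, -5, -5, 0, -6, -2, 1]
  [-9, -3, -3, 2, 0, 0, 3]
  [-9, -3, -3, 2, -4, 0, 3]
  [-12, -6, -6, -1, -7, -3, 0]
Answer: M*[2][6] = 3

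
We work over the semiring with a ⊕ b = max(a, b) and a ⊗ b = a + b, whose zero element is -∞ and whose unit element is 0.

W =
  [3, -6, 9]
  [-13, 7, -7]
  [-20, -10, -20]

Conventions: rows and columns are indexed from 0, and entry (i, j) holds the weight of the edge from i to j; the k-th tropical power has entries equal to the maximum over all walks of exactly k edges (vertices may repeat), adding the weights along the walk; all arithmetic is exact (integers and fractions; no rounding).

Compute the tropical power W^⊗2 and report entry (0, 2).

W^⊗2:
  [6, 1, 12]
  [-6, 14, 0]
  [-17, -3, -11]
Key observation: the optimum is the walk 0->0->2, with weight 3 + 9 = 12.
Optimal value attained by: walk 0->0->2.
Answer: (W^⊗2)[0][2] = 12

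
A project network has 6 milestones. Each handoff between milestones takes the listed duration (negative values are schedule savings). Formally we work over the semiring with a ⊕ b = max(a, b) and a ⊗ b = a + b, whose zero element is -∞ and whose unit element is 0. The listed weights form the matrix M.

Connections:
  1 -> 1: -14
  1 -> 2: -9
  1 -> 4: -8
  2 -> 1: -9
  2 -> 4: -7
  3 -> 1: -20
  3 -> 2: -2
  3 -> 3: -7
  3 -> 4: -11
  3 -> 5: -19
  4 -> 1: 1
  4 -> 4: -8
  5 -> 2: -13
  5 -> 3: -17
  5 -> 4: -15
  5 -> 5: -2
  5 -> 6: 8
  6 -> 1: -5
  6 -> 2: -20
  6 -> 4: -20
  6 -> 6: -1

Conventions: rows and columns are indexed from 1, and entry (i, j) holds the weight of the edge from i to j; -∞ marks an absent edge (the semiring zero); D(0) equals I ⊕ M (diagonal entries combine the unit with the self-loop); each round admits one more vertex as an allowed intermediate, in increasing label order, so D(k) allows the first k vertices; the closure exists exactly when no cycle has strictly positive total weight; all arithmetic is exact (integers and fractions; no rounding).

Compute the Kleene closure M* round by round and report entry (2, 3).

D(0):
  [0, -9, -∞, -8, -∞, -∞]
  [-9, 0, -∞, -7, -∞, -∞]
  [-20, -2, 0, -11, -19, -∞]
  [1, -∞, -∞, 0, -∞, -∞]
  [-∞, -13, -17, -15, 0, 8]
  [-5, -20, -∞, -20, -∞, 0]
D(1):
  [0, -9, -∞, -8, -∞, -∞]
  [-9, 0, -∞, -7, -∞, -∞]
  [-20, -2, 0, -11, -19, -∞]
  [1, -8, -∞, 0, -∞, -∞]
  [-∞, -13, -17, -15, 0, 8]
  [-5, -14, -∞, -13, -∞, 0]
D(2):
  [0, -9, -∞, -8, -∞, -∞]
  [-9, 0, -∞, -7, -∞, -∞]
  [-11, -2, 0, -9, -19, -∞]
  [1, -8, -∞, 0, -∞, -∞]
  [-22, -13, -17, -15, 0, 8]
  [-5, -14, -∞, -13, -∞, 0]
D(3):
  [0, -9, -∞, -8, -∞, -∞]
  [-9, 0, -∞, -7, -∞, -∞]
  [-11, -2, 0, -9, -19, -∞]
  [1, -8, -∞, 0, -∞, -∞]
  [-22, -13, -17, -15, 0, 8]
  [-5, -14, -∞, -13, -∞, 0]
D(4):
  [0, -9, -∞, -8, -∞, -∞]
  [-6, 0, -∞, -7, -∞, -∞]
  [-8, -2, 0, -9, -19, -∞]
  [1, -8, -∞, 0, -∞, -∞]
  [-14, -13, -17, -15, 0, 8]
  [-5, -14, -∞, -13, -∞, 0]
D(5):
  [0, -9, -∞, -8, -∞, -∞]
  [-6, 0, -∞, -7, -∞, -∞]
  [-8, -2, 0, -9, -19, -11]
  [1, -8, -∞, 0, -∞, -∞]
  [-14, -13, -17, -15, 0, 8]
  [-5, -14, -∞, -13, -∞, 0]
D(6):
  [0, -9, -∞, -8, -∞, -∞]
  [-6, 0, -∞, -7, -∞, -∞]
  [-8, -2, 0, -9, -19, -11]
  [1, -8, -∞, 0, -∞, -∞]
  [3, -6, -17, -5, 0, 8]
  [-5, -14, -∞, -13, -∞, 0]
Answer: M*[2][3] = -∞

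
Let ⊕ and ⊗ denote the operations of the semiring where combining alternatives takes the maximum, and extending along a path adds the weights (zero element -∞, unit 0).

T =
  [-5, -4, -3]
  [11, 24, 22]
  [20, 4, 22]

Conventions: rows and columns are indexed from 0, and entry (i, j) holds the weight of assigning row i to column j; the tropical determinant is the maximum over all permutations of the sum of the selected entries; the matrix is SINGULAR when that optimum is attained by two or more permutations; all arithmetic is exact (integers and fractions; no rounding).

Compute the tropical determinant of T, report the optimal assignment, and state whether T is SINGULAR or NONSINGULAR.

σ = (0, 1, 2): (-5) + 24 + 22 = 41
σ = (0, 2, 1): (-5) + 22 + 4 = 21
σ = (1, 0, 2): (-4) + 11 + 22 = 29
σ = (1, 2, 0): (-4) + 22 + 20 = 38
σ = (2, 0, 1): (-3) + 11 + 4 = 12
σ = (2, 1, 0): (-3) + 24 + 20 = 41
Optimal value attained by: σ = (0, 1, 2).
Answer: det⊕(T) = 41; verdict: SINGULAR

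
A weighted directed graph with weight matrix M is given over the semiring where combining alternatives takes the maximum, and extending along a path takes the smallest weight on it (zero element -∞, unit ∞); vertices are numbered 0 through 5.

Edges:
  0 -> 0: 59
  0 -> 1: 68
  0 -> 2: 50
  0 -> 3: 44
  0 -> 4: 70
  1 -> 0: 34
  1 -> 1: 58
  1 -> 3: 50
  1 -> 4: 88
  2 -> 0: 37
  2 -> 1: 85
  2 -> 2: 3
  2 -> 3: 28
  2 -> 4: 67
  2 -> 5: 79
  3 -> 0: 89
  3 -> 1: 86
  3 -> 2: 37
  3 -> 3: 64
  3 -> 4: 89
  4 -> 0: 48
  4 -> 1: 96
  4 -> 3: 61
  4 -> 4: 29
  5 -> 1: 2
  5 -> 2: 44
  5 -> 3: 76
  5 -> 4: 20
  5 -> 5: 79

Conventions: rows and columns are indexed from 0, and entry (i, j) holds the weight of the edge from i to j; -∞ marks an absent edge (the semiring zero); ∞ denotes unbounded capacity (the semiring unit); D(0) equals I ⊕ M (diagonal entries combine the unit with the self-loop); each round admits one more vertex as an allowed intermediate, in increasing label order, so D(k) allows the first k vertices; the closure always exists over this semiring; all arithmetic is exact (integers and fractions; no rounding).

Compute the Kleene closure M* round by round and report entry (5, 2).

D(0):
  [∞, 68, 50, 44, 70, -∞]
  [34, ∞, -∞, 50, 88, -∞]
  [37, 85, ∞, 28, 67, 79]
  [89, 86, 37, ∞, 89, -∞]
  [48, 96, -∞, 61, ∞, -∞]
  [-∞, 2, 44, 76, 20, ∞]
D(1):
  [∞, 68, 50, 44, 70, -∞]
  [34, ∞, 34, 50, 88, -∞]
  [37, 85, ∞, 37, 67, 79]
  [89, 86, 50, ∞, 89, -∞]
  [48, 96, 48, 61, ∞, -∞]
  [-∞, 2, 44, 76, 20, ∞]
D(2):
  [∞, 68, 50, 50, 70, -∞]
  [34, ∞, 34, 50, 88, -∞]
  [37, 85, ∞, 50, 85, 79]
  [89, 86, 50, ∞, 89, -∞]
  [48, 96, 48, 61, ∞, -∞]
  [2, 2, 44, 76, 20, ∞]
D(3):
  [∞, 68, 50, 50, 70, 50]
  [34, ∞, 34, 50, 88, 34]
  [37, 85, ∞, 50, 85, 79]
  [89, 86, 50, ∞, 89, 50]
  [48, 96, 48, 61, ∞, 48]
  [37, 44, 44, 76, 44, ∞]
D(4):
  [∞, 68, 50, 50, 70, 50]
  [50, ∞, 50, 50, 88, 50]
  [50, 85, ∞, 50, 85, 79]
  [89, 86, 50, ∞, 89, 50]
  [61, 96, 50, 61, ∞, 50]
  [76, 76, 50, 76, 76, ∞]
D(5):
  [∞, 70, 50, 61, 70, 50]
  [61, ∞, 50, 61, 88, 50]
  [61, 85, ∞, 61, 85, 79]
  [89, 89, 50, ∞, 89, 50]
  [61, 96, 50, 61, ∞, 50]
  [76, 76, 50, 76, 76, ∞]
D(6):
  [∞, 70, 50, 61, 70, 50]
  [61, ∞, 50, 61, 88, 50]
  [76, 85, ∞, 76, 85, 79]
  [89, 89, 50, ∞, 89, 50]
  [61, 96, 50, 61, ∞, 50]
  [76, 76, 50, 76, 76, ∞]
Answer: M*[5][2] = 50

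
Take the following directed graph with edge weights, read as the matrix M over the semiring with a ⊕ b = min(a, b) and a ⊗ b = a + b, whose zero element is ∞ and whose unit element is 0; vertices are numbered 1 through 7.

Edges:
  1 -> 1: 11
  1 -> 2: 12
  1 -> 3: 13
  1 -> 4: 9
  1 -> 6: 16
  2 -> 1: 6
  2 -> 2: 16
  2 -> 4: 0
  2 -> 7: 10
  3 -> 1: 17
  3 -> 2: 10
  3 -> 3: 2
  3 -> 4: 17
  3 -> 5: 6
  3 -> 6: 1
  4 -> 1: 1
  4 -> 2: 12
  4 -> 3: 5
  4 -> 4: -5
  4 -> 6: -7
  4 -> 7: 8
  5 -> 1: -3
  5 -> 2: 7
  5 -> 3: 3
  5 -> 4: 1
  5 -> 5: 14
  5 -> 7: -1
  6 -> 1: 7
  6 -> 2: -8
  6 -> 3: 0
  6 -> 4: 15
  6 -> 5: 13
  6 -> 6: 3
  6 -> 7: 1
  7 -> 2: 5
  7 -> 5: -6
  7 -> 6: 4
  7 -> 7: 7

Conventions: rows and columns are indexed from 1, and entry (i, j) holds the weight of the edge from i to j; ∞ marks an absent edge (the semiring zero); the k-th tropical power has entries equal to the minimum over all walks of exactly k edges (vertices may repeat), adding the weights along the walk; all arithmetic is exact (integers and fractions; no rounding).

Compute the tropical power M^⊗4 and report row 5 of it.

M^⊗2:
  [10, 8, 14, 4, 19, 2, 17]
  [1, 12, 5, -5, 4, -7, 8]
  [3, -7, 1, 7, 8, 3, 2]
  [-4, -15, -7, -10, 2, -12, -6]
  [2, 4, 5, -4, -7, -6, 6]
  [-2, -5, 2, -8, -5, 1, 2]
  [-9, -4, -3, -5, 1, 7, -7]
M^⊗3:
  [5, -6, 2, -1, 11, -3, 3]
  [-4, -15, -7, -10, 2, -12, -6]
  [-1, -5, 3, -7, -4, 0, 3]
  [-9, -20, -12, -15, -12, -17, -11]
  [-10, -14, -6, -9, 0, -11, -8]
  [-8, -7, -3, -13, -4, -15, -6]
  [-4, -2, -1, -10, -13, -12, 0]
M^⊗4:
  [0, -11, -3, -6, -3, -8, -2]
  [-9, -20, -12, -15, -12, -17, -11]
  [-7, -8, -2, -12, -3, -14, -5]
  [-15, -25, -17, -20, -17, -22, -16]
  [-8, -19, -11, -14, -14, -16, -10]
  [-12, -23, -15, -18, -12, -20, -14]
  [-16, -20, -12, -15, -6, -17, -14]
Answer: row 5 of M^⊗4 = [-8, -19, -11, -14, -14, -16, -10]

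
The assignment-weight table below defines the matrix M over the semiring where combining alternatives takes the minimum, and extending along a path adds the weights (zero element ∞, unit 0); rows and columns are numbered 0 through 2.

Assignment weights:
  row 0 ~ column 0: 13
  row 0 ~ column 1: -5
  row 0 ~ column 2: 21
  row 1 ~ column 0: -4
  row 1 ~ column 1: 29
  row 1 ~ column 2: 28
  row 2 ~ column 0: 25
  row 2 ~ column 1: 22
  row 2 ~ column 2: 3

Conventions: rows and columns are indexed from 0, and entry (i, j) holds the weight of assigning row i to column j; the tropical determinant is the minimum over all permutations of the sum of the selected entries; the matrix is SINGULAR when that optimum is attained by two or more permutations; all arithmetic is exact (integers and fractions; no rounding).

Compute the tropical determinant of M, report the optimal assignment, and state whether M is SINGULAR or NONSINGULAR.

σ = (0, 1, 2): 13 + 29 + 3 = 45
σ = (0, 2, 1): 13 + 28 + 22 = 63
σ = (1, 0, 2): (-5) + (-4) + 3 = -6
σ = (1, 2, 0): (-5) + 28 + 25 = 48
σ = (2, 0, 1): 21 + (-4) + 22 = 39
σ = (2, 1, 0): 21 + 29 + 25 = 75
Optimal value attained by: σ = (1, 0, 2).
Answer: det⊕(M) = -6; verdict: NONSINGULAR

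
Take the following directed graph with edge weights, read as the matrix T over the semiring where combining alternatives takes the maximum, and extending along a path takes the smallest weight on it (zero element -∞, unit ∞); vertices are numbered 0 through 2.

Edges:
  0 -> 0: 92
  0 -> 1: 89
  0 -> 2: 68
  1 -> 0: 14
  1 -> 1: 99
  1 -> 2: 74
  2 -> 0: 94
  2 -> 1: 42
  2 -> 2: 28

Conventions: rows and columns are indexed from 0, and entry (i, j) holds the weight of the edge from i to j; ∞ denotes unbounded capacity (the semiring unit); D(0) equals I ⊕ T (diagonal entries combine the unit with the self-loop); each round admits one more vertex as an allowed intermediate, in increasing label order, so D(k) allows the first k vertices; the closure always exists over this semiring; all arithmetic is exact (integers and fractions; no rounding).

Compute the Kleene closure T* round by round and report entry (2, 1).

D(0):
  [∞, 89, 68]
  [14, ∞, 74]
  [94, 42, ∞]
D(1):
  [∞, 89, 68]
  [14, ∞, 74]
  [94, 89, ∞]
D(2):
  [∞, 89, 74]
  [14, ∞, 74]
  [94, 89, ∞]
D(3):
  [∞, 89, 74]
  [74, ∞, 74]
  [94, 89, ∞]
Answer: T*[2][1] = 89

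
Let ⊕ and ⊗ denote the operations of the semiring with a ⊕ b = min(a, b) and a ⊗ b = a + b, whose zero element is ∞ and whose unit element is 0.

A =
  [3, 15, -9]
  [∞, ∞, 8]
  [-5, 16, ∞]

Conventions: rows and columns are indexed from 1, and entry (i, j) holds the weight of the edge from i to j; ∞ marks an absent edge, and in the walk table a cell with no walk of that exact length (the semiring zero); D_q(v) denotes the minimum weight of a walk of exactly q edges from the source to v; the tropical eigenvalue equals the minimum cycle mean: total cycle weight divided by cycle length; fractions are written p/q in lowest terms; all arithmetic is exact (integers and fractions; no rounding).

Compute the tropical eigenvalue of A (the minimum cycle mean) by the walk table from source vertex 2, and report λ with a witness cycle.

q=0: [∞, 0, ∞]
q=1: [∞, ∞, 8]
q=2: [3, 24, ∞]
q=3: [6, 18, -6]
Optimal cycle mean attained by: cycle 1->3->1, total (-9) + (-5), length 2.
Answer: λ = -7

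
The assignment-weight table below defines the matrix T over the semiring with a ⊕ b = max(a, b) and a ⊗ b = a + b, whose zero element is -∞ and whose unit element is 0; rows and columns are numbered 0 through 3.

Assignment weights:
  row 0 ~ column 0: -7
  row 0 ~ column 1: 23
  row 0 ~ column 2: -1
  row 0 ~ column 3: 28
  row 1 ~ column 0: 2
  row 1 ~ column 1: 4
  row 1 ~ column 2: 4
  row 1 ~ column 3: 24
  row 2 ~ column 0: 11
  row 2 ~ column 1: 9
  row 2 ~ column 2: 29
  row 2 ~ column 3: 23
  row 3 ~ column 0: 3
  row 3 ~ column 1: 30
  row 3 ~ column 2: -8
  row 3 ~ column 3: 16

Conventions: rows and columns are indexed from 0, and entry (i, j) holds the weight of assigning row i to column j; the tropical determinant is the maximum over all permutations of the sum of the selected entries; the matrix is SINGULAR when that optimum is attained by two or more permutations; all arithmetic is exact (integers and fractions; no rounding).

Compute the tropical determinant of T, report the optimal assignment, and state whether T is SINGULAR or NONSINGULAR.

σ = (0, 1, 2, 3): (-7) + 4 + 29 + 16 = 42
σ = (0, 1, 3, 2): (-7) + 4 + 23 + (-8) = 12
σ = (0, 2, 1, 3): (-7) + 4 + 9 + 16 = 22
σ = (0, 2, 3, 1): (-7) + 4 + 23 + 30 = 50
σ = (0, 3, 1, 2): (-7) + 24 + 9 + (-8) = 18
σ = (0, 3, 2, 1): (-7) + 24 + 29 + 30 = 76
σ = (1, 0, 2, 3): 23 + 2 + 29 + 16 = 70
σ = (1, 0, 3, 2): 23 + 2 + 23 + (-8) = 40
σ = (1, 2, 0, 3): 23 + 4 + 11 + 16 = 54
σ = (1, 2, 3, 0): 23 + 4 + 23 + 3 = 53
σ = (1, 3, 0, 2): 23 + 24 + 11 + (-8) = 50
σ = (1, 3, 2, 0): 23 + 24 + 29 + 3 = 79
σ = (2, 0, 1, 3): (-1) + 2 + 9 + 16 = 26
σ = (2, 0, 3, 1): (-1) + 2 + 23 + 30 = 54
σ = (2, 1, 0, 3): (-1) + 4 + 11 + 16 = 30
σ = (2, 1, 3, 0): (-1) + 4 + 23 + 3 = 29
σ = (2, 3, 0, 1): (-1) + 24 + 11 + 30 = 64
σ = (2, 3, 1, 0): (-1) + 24 + 9 + 3 = 35
σ = (3, 0, 1, 2): 28 + 2 + 9 + (-8) = 31
σ = (3, 0, 2, 1): 28 + 2 + 29 + 30 = 89
σ = (3, 1, 0, 2): 28 + 4 + 11 + (-8) = 35
σ = (3, 1, 2, 0): 28 + 4 + 29 + 3 = 64
σ = (3, 2, 0, 1): 28 + 4 + 11 + 30 = 73
σ = (3, 2, 1, 0): 28 + 4 + 9 + 3 = 44
Optimal value attained by: σ = (3, 0, 2, 1).
Answer: det⊕(T) = 89; verdict: NONSINGULAR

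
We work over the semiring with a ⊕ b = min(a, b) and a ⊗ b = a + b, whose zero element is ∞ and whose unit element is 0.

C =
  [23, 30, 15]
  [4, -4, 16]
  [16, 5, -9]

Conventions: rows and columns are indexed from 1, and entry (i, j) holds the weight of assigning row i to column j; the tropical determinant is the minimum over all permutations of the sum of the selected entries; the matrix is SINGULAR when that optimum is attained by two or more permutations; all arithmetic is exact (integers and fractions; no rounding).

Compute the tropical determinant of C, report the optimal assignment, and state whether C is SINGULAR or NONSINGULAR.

σ = (1, 2, 3): 23 + (-4) + (-9) = 10
σ = (1, 3, 2): 23 + 16 + 5 = 44
σ = (2, 1, 3): 30 + 4 + (-9) = 25
σ = (2, 3, 1): 30 + 16 + 16 = 62
σ = (3, 1, 2): 15 + 4 + 5 = 24
σ = (3, 2, 1): 15 + (-4) + 16 = 27
Optimal value attained by: σ = (1, 2, 3).
Answer: det⊕(C) = 10; verdict: NONSINGULAR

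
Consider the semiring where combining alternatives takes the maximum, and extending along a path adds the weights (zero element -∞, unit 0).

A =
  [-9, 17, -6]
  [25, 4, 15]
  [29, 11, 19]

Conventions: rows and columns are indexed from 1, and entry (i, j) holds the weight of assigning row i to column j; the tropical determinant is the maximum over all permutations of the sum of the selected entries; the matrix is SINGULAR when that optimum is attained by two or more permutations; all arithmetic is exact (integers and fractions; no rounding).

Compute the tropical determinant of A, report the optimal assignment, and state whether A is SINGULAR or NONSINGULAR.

σ = (1, 2, 3): (-9) + 4 + 19 = 14
σ = (1, 3, 2): (-9) + 15 + 11 = 17
σ = (2, 1, 3): 17 + 25 + 19 = 61
σ = (2, 3, 1): 17 + 15 + 29 = 61
σ = (3, 1, 2): (-6) + 25 + 11 = 30
σ = (3, 2, 1): (-6) + 4 + 29 = 27
Optimal value attained by: σ = (2, 1, 3).
Answer: det⊕(A) = 61; verdict: SINGULAR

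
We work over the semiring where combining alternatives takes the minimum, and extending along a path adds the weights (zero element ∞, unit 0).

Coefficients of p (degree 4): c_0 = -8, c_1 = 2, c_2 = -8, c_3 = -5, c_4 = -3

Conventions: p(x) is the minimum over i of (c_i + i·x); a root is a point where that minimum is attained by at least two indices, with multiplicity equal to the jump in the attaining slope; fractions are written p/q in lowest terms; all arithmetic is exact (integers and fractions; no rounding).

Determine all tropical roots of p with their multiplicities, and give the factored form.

hull edge (i=0, c=-8) to (i=2, c=-8): slope 0, span 2
hull edge (i=2, c=-8) to (i=4, c=-3): slope 5/2, span 2
Factored form: p(x) = -3 ⊗ (x ⊕ (-5/2)) ⊗ (x ⊕ (-5/2)) ⊗ (x ⊕ 0) ⊗ (x ⊕ 0)
Answer: roots = -5/2 (mult 2), 0 (mult 2)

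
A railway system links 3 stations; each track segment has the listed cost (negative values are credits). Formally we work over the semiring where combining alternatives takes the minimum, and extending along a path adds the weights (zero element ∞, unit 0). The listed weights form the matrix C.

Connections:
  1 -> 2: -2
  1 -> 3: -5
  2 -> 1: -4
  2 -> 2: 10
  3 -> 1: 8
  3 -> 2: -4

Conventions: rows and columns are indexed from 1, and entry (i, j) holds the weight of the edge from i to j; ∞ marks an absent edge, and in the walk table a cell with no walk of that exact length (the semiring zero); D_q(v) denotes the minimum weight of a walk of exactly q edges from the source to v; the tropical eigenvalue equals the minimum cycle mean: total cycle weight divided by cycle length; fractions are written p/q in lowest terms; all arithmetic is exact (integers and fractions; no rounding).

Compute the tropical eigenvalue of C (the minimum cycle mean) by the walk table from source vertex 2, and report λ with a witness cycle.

q=0: [∞, 0, ∞]
q=1: [-4, 10, ∞]
q=2: [6, -6, -9]
q=3: [-10, -13, 1]
Optimal cycle mean attained by: cycle 1->3->2->1, total (-5) + (-4) + (-4), length 3.
Answer: λ = -13/3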